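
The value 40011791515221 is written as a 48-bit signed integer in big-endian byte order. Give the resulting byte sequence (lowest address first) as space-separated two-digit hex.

40011791515221 in hexadecimal, padded to 48 bits, is 0x2463F89EBE55.
Split into bytes (most-significant first): 24 63 F8 9E BE 55.
Big-endian: lowest address holds the most-significant byte.
So the memory order matches the most-significant-first order: 24 63 F8 9E BE 55.

24 63 F8 9E BE 55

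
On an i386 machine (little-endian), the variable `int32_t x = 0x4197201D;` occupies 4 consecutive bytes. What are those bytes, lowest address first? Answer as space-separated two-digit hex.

1D 20 97 41

Split into bytes (most-significant first): 41 97 20 1D.
In little-endian order the low byte comes first in memory.
So at ascending addresses the bytes are 1D 20 97 41.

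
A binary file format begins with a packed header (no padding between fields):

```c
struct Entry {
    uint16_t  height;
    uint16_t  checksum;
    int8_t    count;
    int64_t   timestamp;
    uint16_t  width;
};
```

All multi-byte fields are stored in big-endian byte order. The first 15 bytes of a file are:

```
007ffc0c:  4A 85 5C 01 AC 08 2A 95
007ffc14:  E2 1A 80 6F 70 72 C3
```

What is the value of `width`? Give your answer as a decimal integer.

`width` follows `height` (2 B), `checksum` (2 B), `count` (1 B), `timestamp` (8 B), so it starts at offset 2 + 2 + 1 + 8 = 13 and occupies 2 bytes.
Bytes at offsets 13..14: 72 C3.
Big-endian stores the most-significant byte at the lowest address.
The bytes are already most-significant first: 0x72C3.
0x72C3 = 29379.

29379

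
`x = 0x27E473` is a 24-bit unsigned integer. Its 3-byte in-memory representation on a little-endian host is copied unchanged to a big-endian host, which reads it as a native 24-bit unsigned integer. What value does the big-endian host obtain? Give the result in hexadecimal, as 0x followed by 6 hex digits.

Stored little-endian, the bytes at ascending addresses are 73 E4 27.
Read back as big-endian, the last byte is least significant, giving 0x73E427.

0x73E427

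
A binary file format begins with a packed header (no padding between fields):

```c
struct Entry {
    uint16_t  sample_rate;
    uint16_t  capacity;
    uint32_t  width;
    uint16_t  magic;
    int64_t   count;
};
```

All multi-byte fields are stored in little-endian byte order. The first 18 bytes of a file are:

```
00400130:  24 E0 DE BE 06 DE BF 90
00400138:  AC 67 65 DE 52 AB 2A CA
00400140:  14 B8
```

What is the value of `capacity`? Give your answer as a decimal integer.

`capacity` follows `sample_rate` (2 bytes), so it starts at byte offset 2 and occupies 2 bytes.
Bytes at offsets 2..3: DE BE.
In little-endian order the low byte comes first in memory.
Reassemble most-significant byte first: BE DE → 0xBEDE.
0xBEDE = 48862.

48862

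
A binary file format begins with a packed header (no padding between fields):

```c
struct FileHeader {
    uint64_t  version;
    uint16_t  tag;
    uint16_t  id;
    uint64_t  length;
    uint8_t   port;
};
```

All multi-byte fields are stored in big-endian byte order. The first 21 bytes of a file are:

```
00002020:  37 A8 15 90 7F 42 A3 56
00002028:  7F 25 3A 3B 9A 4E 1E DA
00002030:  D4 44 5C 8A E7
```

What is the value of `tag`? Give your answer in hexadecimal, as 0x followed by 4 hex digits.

`tag` follows `version` (8 bytes), so it starts at byte offset 8 and occupies 2 bytes.
Bytes at offsets 8..9: 7F 25.
In big-endian order the high byte comes first in memory.
The bytes are already most-significant first: 0x7F25.

0x7F25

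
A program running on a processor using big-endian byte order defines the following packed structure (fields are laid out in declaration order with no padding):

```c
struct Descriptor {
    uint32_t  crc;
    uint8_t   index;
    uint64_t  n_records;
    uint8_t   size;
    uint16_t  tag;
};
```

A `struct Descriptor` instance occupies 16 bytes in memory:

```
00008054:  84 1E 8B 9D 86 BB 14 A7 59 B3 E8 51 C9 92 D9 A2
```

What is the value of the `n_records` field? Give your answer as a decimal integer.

`n_records` follows `crc` (4 B), `index` (1 B), so it starts at offset 4 + 1 = 5 and occupies 8 bytes.
Bytes at offsets 5..12: BB 14 A7 59 B3 E8 51 C9.
In big-endian order the high byte comes first in memory.
The bytes are already most-significant first: 0xBB14A759B3E851C9.
0xBB14A759B3E851C9 = 13480583588339012041.

13480583588339012041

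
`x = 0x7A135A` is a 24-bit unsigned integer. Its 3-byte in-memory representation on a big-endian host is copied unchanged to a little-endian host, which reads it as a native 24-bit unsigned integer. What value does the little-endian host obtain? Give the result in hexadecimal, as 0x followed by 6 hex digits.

0x5A137A

Stored big-endian, the bytes at ascending addresses are 7A 13 5A.
Read back as little-endian, the first byte is least significant, giving 0x5A137A.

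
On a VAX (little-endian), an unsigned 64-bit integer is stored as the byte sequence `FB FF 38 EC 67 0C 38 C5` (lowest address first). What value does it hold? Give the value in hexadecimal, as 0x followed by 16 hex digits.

Little-endian stores the least-significant byte at the lowest address.
Reassemble most-significant byte first: C5 38 0C 67 EC 38 FF FB → 0xC5380C67EC38FFFB.

0xC5380C67EC38FFFB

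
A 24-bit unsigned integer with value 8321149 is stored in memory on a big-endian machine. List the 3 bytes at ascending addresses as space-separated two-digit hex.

8321149 in hexadecimal, padded to 24 bits, is 0x7EF87D.
Split into bytes (most-significant first): 7E F8 7D.
Big-endian: lowest address holds the most-significant byte.
So the memory order matches the most-significant-first order: 7E F8 7D.

7E F8 7D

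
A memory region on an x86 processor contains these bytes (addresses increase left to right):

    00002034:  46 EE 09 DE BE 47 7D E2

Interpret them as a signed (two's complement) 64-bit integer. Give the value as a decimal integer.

-2126464563954454970

Little-endian stores the least-significant byte at the lowest address.
Reassemble most-significant byte first: E2 7D 47 BE DE 09 EE 46 → 0xE27D47BEDE09EE46.
Top bit is set, so as a signed 64-bit value this is 0xE27D47BEDE09EE46 − 2^64 = -2126464563954454970.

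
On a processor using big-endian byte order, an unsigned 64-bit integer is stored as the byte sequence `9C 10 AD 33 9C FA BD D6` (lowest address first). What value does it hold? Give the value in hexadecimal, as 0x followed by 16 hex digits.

0x9C10AD339CFABDD6

In big-endian order the high byte comes first in memory.
The bytes are already most-significant first: 0x9C10AD339CFABDD6.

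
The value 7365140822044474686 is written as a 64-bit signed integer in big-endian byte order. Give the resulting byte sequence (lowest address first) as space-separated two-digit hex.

7365140822044474686 in hexadecimal, padded to 64 bits, is 0x66363C8E32B07D3E.
Split into bytes (most-significant first): 66 36 3C 8E 32 B0 7D 3E.
In big-endian order the high byte comes first in memory.
So the memory order matches the most-significant-first order: 66 36 3C 8E 32 B0 7D 3E.

66 36 3C 8E 32 B0 7D 3E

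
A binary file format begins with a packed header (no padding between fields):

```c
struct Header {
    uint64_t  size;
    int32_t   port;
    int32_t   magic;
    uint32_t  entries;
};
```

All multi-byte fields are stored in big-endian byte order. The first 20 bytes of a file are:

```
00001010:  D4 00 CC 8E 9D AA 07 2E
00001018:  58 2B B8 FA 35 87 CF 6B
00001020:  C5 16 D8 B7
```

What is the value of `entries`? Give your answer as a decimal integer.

3306608823

`entries` follows `size` (8 B), `port` (4 B), `magic` (4 B), so it starts at offset 8 + 4 + 4 = 16 and occupies 4 bytes.
Bytes at offsets 16..19: C5 16 D8 B7.
Big-endian stores the most-significant byte at the lowest address.
The bytes are already most-significant first: 0xC516D8B7.
0xC516D8B7 = 3306608823.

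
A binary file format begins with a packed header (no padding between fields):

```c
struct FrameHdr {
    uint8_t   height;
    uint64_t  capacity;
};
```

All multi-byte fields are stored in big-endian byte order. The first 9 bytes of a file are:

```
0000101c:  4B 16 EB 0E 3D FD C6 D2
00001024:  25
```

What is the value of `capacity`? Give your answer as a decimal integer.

1651429347774878245

`capacity` follows `height` (1 byte), so it starts at byte offset 1 and occupies 8 bytes.
Bytes at offsets 1..8: 16 EB 0E 3D FD C6 D2 25.
In big-endian order the high byte comes first in memory.
The bytes are already most-significant first: 0x16EB0E3DFDC6D225.
0x16EB0E3DFDC6D225 = 1651429347774878245.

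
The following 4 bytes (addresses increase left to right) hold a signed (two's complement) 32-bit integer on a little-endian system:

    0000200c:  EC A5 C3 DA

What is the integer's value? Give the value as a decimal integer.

Little-endian: lowest address holds the least-significant byte.
Reassemble most-significant byte first: DA C3 A5 EC → 0xDAC3A5EC.
Top bit is set, so as a signed 32-bit value this is 0xDAC3A5EC − 2^32 = -624712212.

-624712212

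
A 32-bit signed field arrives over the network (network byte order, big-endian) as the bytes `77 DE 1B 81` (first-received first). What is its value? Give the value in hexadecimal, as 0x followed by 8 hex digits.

0x77DE1B81

Big-endian stores the most-significant byte at the lowest address.
The bytes are already most-significant first: 0x77DE1B81.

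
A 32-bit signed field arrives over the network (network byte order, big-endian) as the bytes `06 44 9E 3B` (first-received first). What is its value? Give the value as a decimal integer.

105160251

Big-endian: lowest address holds the most-significant byte.
The bytes are already most-significant first: 0x06449E3B.
0x06449E3B = 105160251.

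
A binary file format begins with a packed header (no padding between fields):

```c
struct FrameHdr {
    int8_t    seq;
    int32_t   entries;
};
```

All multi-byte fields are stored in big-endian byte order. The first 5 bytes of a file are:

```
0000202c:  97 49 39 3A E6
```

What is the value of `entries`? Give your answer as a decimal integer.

`entries` follows `seq` (1 byte), so it starts at byte offset 1 and occupies 4 bytes.
Bytes at offsets 1..4: 49 39 3A E6.
In big-endian order the high byte comes first in memory.
The bytes are already most-significant first: 0x49393AE6.
0x49393AE6 = 1228487398.

1228487398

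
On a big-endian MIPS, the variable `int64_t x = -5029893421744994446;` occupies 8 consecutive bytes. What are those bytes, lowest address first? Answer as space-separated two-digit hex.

BA 32 3A 95 1A D0 C7 72

Two's complement of -5029893421744994446 in 64 bits: 5029893421744994446 = 0x45CDC56AE52F388E; invert → 0xBA323A951AD0C771; add 1 → 0xBA323A951AD0C772.
Split into bytes (most-significant first): BA 32 3A 95 1A D0 C7 72.
Big-endian: lowest address holds the most-significant byte.
So the memory order matches the most-significant-first order: BA 32 3A 95 1A D0 C7 72.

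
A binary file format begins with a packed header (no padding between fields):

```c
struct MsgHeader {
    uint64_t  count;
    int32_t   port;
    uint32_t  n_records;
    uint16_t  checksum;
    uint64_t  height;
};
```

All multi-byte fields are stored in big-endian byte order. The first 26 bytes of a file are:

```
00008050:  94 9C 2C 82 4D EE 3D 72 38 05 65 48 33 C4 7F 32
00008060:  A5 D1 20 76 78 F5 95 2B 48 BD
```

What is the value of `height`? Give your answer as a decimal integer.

`height` follows `count` (8 B), `port` (4 B), `n_records` (4 B), `checksum` (2 B), so it starts at offset 8 + 4 + 4 + 2 = 18 and occupies 8 bytes.
Bytes at offsets 18..25: 20 76 78 F5 95 2B 48 BD.
Big-endian: lowest address holds the most-significant byte.
The bytes are already most-significant first: 0x207678F5952B48BD.
0x207678F5952B48BD = 2339190052630513853.

2339190052630513853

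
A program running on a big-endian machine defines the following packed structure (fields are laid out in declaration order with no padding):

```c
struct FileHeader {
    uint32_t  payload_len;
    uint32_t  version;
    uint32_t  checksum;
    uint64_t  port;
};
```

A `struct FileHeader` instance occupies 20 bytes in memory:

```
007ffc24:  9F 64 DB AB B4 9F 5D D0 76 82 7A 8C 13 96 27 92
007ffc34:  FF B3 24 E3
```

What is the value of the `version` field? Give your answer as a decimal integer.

`version` follows `payload_len` (4 bytes), so it starts at byte offset 4 and occupies 4 bytes.
Bytes at offsets 4..7: B4 9F 5D D0.
In big-endian order the high byte comes first in memory.
The bytes are already most-significant first: 0xB49F5DD0.
0xB49F5DD0 = 3030343120.

3030343120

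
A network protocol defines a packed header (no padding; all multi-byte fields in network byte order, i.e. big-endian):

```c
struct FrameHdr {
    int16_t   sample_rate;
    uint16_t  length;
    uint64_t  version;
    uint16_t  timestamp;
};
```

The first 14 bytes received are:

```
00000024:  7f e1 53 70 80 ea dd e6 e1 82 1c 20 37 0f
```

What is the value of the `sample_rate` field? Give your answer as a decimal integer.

`sample_rate` is the first field, at byte offset 0, occupying 2 bytes.
Bytes at offsets 0..1: 7F E1.
Big-endian stores the most-significant byte at the lowest address.
The bytes are already most-significant first: 0x7FE1.
0x7FE1 = 32737.

32737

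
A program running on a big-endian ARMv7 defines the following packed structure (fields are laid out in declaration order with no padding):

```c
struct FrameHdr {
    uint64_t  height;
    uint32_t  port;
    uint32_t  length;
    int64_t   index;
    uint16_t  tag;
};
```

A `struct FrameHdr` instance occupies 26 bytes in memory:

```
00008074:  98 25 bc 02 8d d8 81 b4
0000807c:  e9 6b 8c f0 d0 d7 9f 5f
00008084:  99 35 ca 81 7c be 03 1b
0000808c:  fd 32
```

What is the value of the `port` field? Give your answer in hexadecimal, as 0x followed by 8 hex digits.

`port` follows `height` (8 bytes), so it starts at byte offset 8 and occupies 4 bytes.
Bytes at offsets 8..11: E9 6B 8C F0.
Big-endian: lowest address holds the most-significant byte.
The bytes are already most-significant first: 0xE96B8CF0.

0xE96B8CF0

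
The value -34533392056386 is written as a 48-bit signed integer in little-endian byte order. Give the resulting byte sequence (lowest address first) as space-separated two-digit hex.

BE FF 6E 91 97 E0

Two's complement of -34533392056386 in 48 bits: 34533392056386 = 0x1F686E910042; invert → 0xE097916EFFBD; add 1 → 0xE097916EFFBE.
Split into bytes (most-significant first): E0 97 91 6E FF BE.
In little-endian order the low byte comes first in memory.
So at ascending addresses the bytes are BE FF 6E 91 97 E0.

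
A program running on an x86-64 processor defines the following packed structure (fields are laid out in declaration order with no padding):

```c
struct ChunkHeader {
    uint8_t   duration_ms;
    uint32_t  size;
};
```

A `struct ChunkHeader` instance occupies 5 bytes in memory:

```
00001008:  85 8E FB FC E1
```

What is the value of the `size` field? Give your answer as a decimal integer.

3791453070

`size` follows `duration_ms` (1 byte), so it starts at byte offset 1 and occupies 4 bytes.
Bytes at offsets 1..4: 8E FB FC E1.
Little-endian: lowest address holds the least-significant byte.
Reassemble most-significant byte first: E1 FC FB 8E → 0xE1FCFB8E.
0xE1FCFB8E = 3791453070.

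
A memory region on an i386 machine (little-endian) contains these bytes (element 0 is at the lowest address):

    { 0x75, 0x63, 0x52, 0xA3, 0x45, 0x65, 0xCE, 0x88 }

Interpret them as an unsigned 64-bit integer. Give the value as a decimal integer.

Little-endian stores the least-significant byte at the lowest address.
Reassemble most-significant byte first: 88 CE 65 45 A3 52 63 75 → 0x88CE6545A3526375.
0x88CE6545A3526375 = 9857927984127828853.

9857927984127828853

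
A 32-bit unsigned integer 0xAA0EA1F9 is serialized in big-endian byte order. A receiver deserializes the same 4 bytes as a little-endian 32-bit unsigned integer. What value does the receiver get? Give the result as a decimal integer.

4188081834

Stored big-endian, the bytes at ascending addresses are AA 0E A1 F9.
Read back as little-endian, the first byte is least significant, giving 0xF9A10EAA.
0xF9A10EAA = 4188081834.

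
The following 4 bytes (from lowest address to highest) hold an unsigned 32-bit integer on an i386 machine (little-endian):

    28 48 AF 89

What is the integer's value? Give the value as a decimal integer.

Little-endian stores the least-significant byte at the lowest address.
Reassemble most-significant byte first: 89 AF 48 28 → 0x89AF4828.
0x89AF4828 = 2309965864.

2309965864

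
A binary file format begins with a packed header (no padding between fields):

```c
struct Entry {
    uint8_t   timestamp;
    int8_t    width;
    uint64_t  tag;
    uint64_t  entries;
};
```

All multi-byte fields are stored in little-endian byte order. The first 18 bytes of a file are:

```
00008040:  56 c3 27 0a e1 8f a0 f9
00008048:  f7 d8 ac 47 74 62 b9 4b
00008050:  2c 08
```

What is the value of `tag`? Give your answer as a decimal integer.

15634239099443939879

`tag` follows `timestamp` (1 B), `width` (1 B), so it starts at offset 1 + 1 = 2 and occupies 8 bytes.
Bytes at offsets 2..9: 27 0A E1 8F A0 F9 F7 D8.
Little-endian: lowest address holds the least-significant byte.
Reassemble most-significant byte first: D8 F7 F9 A0 8F E1 0A 27 → 0xD8F7F9A08FE10A27.
0xD8F7F9A08FE10A27 = 15634239099443939879.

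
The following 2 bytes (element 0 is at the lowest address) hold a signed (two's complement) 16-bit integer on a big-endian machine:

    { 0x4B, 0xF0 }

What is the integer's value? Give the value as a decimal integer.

Big-endian stores the most-significant byte at the lowest address.
The bytes are already most-significant first: 0x4BF0.
0x4BF0 = 19440.

19440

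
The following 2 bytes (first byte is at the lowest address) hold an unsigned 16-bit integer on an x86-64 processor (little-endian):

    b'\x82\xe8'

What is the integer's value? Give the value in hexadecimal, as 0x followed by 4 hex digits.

Little-endian: lowest address holds the least-significant byte.
Reassemble most-significant byte first: E8 82 → 0xE882.

0xE882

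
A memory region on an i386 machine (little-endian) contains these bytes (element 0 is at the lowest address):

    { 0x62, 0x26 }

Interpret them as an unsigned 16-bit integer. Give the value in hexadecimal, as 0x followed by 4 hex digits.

Little-endian: lowest address holds the least-significant byte.
Reassemble most-significant byte first: 26 62 → 0x2662.

0x2662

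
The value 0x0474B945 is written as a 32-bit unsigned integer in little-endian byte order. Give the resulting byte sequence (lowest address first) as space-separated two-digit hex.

45 B9 74 04

Split into bytes (most-significant first): 04 74 B9 45.
Little-endian stores the least-significant byte at the lowest address.
So at ascending addresses the bytes are 45 B9 74 04.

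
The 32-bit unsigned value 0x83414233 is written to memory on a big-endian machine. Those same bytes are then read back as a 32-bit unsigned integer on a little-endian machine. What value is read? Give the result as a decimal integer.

Stored big-endian, the bytes at ascending addresses are 83 41 42 33.
Read back as little-endian, the first byte is least significant, giving 0x33424183.
0x33424183 = 859980163.

859980163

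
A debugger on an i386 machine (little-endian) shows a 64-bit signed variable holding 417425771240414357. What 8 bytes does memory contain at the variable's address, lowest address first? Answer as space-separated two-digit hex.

417425771240414357 in hexadecimal, padded to 64 bits, is 0x05CAFE86FEE0DC95.
Split into bytes (most-significant first): 05 CA FE 86 FE E0 DC 95.
In little-endian order the low byte comes first in memory.
So at ascending addresses the bytes are 95 DC E0 FE 86 FE CA 05.

95 DC E0 FE 86 FE CA 05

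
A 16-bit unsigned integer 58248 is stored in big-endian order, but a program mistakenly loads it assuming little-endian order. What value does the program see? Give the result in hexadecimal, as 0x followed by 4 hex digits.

0x88E3

58248 in 16-bit hexadecimal is 0xE388.
Stored big-endian, the bytes at ascending addresses are E3 88.
Read back as little-endian, the first byte is least significant, giving 0x88E3.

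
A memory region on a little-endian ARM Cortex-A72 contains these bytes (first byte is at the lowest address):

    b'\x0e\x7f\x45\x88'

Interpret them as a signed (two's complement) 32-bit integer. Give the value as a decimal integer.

Little-endian: lowest address holds the least-significant byte.
Reassemble most-significant byte first: 88 45 7F 0E → 0x88457F0E.
Top bit is set, so as a signed 32-bit value this is 0x88457F0E − 2^32 = -2008711410.

-2008711410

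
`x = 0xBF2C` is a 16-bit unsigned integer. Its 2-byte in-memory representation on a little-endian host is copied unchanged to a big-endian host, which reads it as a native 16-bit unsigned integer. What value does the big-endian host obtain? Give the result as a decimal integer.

11455

Stored little-endian, the bytes at ascending addresses are 2C BF.
Read back as big-endian, the last byte is least significant, giving 0x2CBF.
0x2CBF = 11455.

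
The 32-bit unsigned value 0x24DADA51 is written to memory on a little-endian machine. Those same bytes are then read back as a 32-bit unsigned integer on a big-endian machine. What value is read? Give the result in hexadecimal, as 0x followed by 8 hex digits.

0x51DADA24

Stored little-endian, the bytes at ascending addresses are 51 DA DA 24.
Read back as big-endian, the last byte is least significant, giving 0x51DADA24.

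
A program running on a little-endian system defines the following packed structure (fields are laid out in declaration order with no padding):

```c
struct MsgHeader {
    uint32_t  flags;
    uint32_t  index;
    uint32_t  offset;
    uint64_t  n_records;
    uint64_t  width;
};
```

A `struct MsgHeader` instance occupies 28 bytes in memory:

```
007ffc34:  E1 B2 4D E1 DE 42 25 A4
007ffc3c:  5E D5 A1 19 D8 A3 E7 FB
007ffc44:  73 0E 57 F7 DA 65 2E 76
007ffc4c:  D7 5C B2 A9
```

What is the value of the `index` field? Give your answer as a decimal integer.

`index` follows `flags` (4 bytes), so it starts at byte offset 4 and occupies 4 bytes.
Bytes at offsets 4..7: DE 42 25 A4.
Little-endian stores the least-significant byte at the lowest address.
Reassemble most-significant byte first: A4 25 42 DE → 0xA42542DE.
0xA42542DE = 2753905374.

2753905374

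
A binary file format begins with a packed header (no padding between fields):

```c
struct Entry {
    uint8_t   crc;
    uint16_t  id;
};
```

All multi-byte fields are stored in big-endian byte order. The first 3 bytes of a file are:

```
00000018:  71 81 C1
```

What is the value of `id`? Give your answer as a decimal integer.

`id` follows `crc` (1 byte), so it starts at byte offset 1 and occupies 2 bytes.
Bytes at offsets 1..2: 81 C1.
Big-endian stores the most-significant byte at the lowest address.
The bytes are already most-significant first: 0x81C1.
0x81C1 = 33217.

33217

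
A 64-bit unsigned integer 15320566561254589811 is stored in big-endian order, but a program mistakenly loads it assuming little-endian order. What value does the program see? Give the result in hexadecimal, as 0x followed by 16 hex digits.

0x73C54E991D969DD4

15320566561254589811 in 64-bit hexadecimal is 0xD49D961D994EC573.
Stored big-endian, the bytes at ascending addresses are D4 9D 96 1D 99 4E C5 73.
Read back as little-endian, the first byte is least significant, giving 0x73C54E991D969DD4.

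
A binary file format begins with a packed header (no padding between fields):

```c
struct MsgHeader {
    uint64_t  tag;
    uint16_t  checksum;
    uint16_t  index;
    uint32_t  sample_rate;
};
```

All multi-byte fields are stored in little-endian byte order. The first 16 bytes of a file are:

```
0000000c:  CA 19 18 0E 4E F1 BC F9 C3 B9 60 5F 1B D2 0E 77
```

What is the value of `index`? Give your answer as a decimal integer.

`index` follows `tag` (8 B), `checksum` (2 B), so it starts at offset 8 + 2 = 10 and occupies 2 bytes.
Bytes at offsets 10..11: 60 5F.
Little-endian: lowest address holds the least-significant byte.
Reassemble most-significant byte first: 5F 60 → 0x5F60.
0x5F60 = 24416.

24416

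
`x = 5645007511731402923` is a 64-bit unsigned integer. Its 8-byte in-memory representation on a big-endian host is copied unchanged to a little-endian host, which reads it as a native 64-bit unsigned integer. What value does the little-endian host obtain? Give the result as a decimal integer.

12355671084682991438

5645007511731402923 in 64-bit hexadecimal is 0x4E57186C632978AB.
Stored big-endian, the bytes at ascending addresses are 4E 57 18 6C 63 29 78 AB.
Read back as little-endian, the first byte is least significant, giving 0xAB7829636C18574E.
0xAB7829636C18574E = 12355671084682991438.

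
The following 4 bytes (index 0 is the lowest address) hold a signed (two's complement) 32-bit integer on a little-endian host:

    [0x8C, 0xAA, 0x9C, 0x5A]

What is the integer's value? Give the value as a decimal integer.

Little-endian stores the least-significant byte at the lowest address.
Reassemble most-significant byte first: 5A 9C AA 8C → 0x5A9CAA8C.
0x5A9CAA8C = 1520216716.

1520216716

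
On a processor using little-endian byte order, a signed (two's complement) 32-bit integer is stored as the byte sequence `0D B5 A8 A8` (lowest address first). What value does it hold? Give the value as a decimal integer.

Little-endian stores the least-significant byte at the lowest address.
Reassemble most-significant byte first: A8 A8 B5 0D → 0xA8A8B50D.
Top bit is set, so as a signed 32-bit value this is 0xA8A8B50D − 2^32 = -1465338611.

-1465338611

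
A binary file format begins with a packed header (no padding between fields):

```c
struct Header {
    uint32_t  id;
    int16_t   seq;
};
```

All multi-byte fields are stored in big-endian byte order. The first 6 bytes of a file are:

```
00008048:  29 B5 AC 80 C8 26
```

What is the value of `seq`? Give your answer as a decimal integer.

-14298

`seq` follows `id` (4 bytes), so it starts at byte offset 4 and occupies 2 bytes.
Bytes at offsets 4..5: C8 26.
In big-endian order the high byte comes first in memory.
The bytes are already most-significant first: 0xC826.
Top bit is set, so as a signed 16-bit value this is 0xC826 − 2^16 = -14298.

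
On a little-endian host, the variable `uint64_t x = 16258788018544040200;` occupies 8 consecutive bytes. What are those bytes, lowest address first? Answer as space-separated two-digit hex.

16258788018544040200 in hexadecimal, padded to 64 bits, is 0xE1A2D18F63B1D908.
Split into bytes (most-significant first): E1 A2 D1 8F 63 B1 D9 08.
Little-endian stores the least-significant byte at the lowest address.
So at ascending addresses the bytes are 08 D9 B1 63 8F D1 A2 E1.

08 D9 B1 63 8F D1 A2 E1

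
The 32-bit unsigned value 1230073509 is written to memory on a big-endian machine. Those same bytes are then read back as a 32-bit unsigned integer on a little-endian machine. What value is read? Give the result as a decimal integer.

2775470409

1230073509 in 32-bit hexadecimal is 0x49516EA5.
Stored big-endian, the bytes at ascending addresses are 49 51 6E A5.
Read back as little-endian, the first byte is least significant, giving 0xA56E5149.
0xA56E5149 = 2775470409.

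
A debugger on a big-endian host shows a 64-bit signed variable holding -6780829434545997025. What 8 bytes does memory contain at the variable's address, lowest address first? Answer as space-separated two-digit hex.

A1 E5 A7 8E 3F 5F 7B 1F

Two's complement of -6780829434545997025 in 64 bits: 6780829434545997025 = 0x5E1A5871C0A084E1; invert → 0xA1E5A78E3F5F7B1E; add 1 → 0xA1E5A78E3F5F7B1F.
Split into bytes (most-significant first): A1 E5 A7 8E 3F 5F 7B 1F.
Big-endian: lowest address holds the most-significant byte.
So the memory order matches the most-significant-first order: A1 E5 A7 8E 3F 5F 7B 1F.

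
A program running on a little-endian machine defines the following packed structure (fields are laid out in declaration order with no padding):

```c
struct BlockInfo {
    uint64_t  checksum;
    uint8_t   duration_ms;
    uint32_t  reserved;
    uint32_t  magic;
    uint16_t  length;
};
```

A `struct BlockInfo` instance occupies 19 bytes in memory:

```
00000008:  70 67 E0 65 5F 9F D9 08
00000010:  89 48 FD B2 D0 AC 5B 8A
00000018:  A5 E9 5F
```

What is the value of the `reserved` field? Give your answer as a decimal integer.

`reserved` follows `checksum` (8 B), `duration_ms` (1 B), so it starts at offset 8 + 1 = 9 and occupies 4 bytes.
Bytes at offsets 9..12: 48 FD B2 D0.
Little-endian stores the least-significant byte at the lowest address.
Reassemble most-significant byte first: D0 B2 FD 48 → 0xD0B2FD48.
0xD0B2FD48 = 3501391176.

3501391176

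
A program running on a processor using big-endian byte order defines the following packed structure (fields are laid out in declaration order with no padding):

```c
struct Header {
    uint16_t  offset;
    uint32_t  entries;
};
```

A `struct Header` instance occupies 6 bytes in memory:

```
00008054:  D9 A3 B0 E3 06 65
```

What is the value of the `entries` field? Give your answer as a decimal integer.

2967668325

`entries` follows `offset` (2 bytes), so it starts at byte offset 2 and occupies 4 bytes.
Bytes at offsets 2..5: B0 E3 06 65.
Big-endian: lowest address holds the most-significant byte.
The bytes are already most-significant first: 0xB0E30665.
0xB0E30665 = 2967668325.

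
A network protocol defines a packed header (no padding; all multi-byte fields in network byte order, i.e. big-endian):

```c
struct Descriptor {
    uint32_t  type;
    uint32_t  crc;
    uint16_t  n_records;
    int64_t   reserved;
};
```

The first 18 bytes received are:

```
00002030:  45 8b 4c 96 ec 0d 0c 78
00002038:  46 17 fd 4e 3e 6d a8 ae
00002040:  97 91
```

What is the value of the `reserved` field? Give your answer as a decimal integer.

-194149093227980911

`reserved` follows `type` (4 B), `crc` (4 B), `n_records` (2 B), so it starts at offset 4 + 4 + 2 = 10 and occupies 8 bytes.
Bytes at offsets 10..17: FD 4E 3E 6D A8 AE 97 91.
Big-endian stores the most-significant byte at the lowest address.
The bytes are already most-significant first: 0xFD4E3E6DA8AE9791.
Top bit is set, so as a signed 64-bit value this is 0xFD4E3E6DA8AE9791 − 2^64 = -194149093227980911.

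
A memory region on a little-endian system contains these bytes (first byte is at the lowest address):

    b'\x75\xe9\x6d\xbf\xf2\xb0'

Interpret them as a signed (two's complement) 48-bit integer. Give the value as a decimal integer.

-86918336485003

In little-endian order the low byte comes first in memory.
Reassemble most-significant byte first: B0 F2 BF 6D E9 75 → 0xB0F2BF6DE975.
Top bit is set, so as a signed 48-bit value this is 0xB0F2BF6DE975 − 2^48 = -86918336485003.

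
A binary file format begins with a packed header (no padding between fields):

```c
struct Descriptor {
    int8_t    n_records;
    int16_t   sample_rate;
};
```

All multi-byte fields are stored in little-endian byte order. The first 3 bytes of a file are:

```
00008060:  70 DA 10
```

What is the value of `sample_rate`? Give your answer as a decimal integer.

`sample_rate` follows `n_records` (1 byte), so it starts at byte offset 1 and occupies 2 bytes.
Bytes at offsets 1..2: DA 10.
Little-endian stores the least-significant byte at the lowest address.
Reassemble most-significant byte first: 10 DA → 0x10DA.
0x10DA = 4314.

4314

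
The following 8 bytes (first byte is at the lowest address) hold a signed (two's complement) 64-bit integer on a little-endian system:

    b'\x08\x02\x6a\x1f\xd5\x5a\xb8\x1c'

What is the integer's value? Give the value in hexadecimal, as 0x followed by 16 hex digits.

In little-endian order the low byte comes first in memory.
Reassemble most-significant byte first: 1C B8 5A D5 1F 6A 02 08 → 0x1CB85AD51F6A0208.

0x1CB85AD51F6A0208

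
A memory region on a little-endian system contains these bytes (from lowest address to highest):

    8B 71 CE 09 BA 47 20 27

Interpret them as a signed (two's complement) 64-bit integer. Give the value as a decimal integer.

In little-endian order the low byte comes first in memory.
Reassemble most-significant byte first: 27 20 47 BA 09 CE 71 8B → 0x272047BA09CE718B.
0x272047BA09CE718B = 2819332231087944075.

2819332231087944075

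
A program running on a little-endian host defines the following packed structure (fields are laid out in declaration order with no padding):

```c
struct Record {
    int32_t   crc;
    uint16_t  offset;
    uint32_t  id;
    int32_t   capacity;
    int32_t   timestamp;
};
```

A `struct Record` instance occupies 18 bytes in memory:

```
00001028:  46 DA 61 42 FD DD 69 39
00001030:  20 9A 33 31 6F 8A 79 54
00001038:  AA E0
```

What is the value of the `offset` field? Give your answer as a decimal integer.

56829

`offset` follows `crc` (4 bytes), so it starts at byte offset 4 and occupies 2 bytes.
Bytes at offsets 4..5: FD DD.
Little-endian stores the least-significant byte at the lowest address.
Reassemble most-significant byte first: DD FD → 0xDDFD.
0xDDFD = 56829.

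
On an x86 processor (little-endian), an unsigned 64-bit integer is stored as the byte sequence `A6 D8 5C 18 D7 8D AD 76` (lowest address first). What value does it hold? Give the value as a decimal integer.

Little-endian stores the least-significant byte at the lowest address.
Reassemble most-significant byte first: 76 AD 8D D7 18 5C D8 A6 → 0x76AD8DD7185CD8A6.
0x76AD8DD7185CD8A6 = 8551647222412662950.

8551647222412662950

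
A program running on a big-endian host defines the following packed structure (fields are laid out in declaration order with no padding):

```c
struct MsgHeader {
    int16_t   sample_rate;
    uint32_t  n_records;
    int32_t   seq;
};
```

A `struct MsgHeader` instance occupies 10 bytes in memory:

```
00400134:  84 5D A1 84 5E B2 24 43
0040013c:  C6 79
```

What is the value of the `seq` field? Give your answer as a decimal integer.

`seq` follows `sample_rate` (2 B), `n_records` (4 B), so it starts at offset 2 + 4 = 6 and occupies 4 bytes.
Bytes at offsets 6..9: 24 43 C6 79.
In big-endian order the high byte comes first in memory.
The bytes are already most-significant first: 0x2443C679.
0x2443C679 = 608421497.

608421497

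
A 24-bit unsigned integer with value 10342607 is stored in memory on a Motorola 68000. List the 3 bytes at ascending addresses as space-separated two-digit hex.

10342607 in hexadecimal, padded to 24 bits, is 0x9DD0CF.
Split into bytes (most-significant first): 9D D0 CF.
In big-endian order the high byte comes first in memory.
So the memory order matches the most-significant-first order: 9D D0 CF.

9D D0 CF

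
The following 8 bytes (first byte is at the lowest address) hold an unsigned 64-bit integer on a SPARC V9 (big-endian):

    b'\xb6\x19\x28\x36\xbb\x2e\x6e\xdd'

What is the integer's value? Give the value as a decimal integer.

13121563204854378205

Big-endian: lowest address holds the most-significant byte.
The bytes are already most-significant first: 0xB6192836BB2E6EDD.
0xB6192836BB2E6EDD = 13121563204854378205.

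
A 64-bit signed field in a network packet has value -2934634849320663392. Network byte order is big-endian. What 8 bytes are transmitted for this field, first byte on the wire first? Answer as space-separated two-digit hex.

Two's complement of -2934634849320663392 in 64 bits: 2934634849320663392 = 0x28B9EAD8DB3D7960; invert → 0xD746152724C2869F; add 1 → 0xD746152724C286A0.
Split into bytes (most-significant first): D7 46 15 27 24 C2 86 A0.
In big-endian order the high byte comes first in memory.
So the memory order matches the most-significant-first order: D7 46 15 27 24 C2 86 A0.

D7 46 15 27 24 C2 86 A0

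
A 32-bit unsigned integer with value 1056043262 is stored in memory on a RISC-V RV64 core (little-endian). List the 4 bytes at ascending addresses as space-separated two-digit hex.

1056043262 in hexadecimal, padded to 32 bits, is 0x3EF1F0FE.
Split into bytes (most-significant first): 3E F1 F0 FE.
In little-endian order the low byte comes first in memory.
So at ascending addresses the bytes are FE F0 F1 3E.

FE F0 F1 3E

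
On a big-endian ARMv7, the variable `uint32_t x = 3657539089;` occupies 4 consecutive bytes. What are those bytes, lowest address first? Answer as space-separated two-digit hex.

DA 01 9E 11

3657539089 in hexadecimal, padded to 32 bits, is 0xDA019E11.
Split into bytes (most-significant first): DA 01 9E 11.
Big-endian: lowest address holds the most-significant byte.
So the memory order matches the most-significant-first order: DA 01 9E 11.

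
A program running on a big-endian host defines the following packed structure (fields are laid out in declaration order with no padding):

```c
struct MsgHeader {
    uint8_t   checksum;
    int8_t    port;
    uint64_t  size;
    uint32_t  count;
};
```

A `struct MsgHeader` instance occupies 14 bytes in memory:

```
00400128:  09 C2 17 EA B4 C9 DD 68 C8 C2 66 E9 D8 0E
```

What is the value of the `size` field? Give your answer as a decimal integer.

`size` follows `checksum` (1 B), `port` (1 B), so it starts at offset 1 + 1 = 2 and occupies 8 bytes.
Bytes at offsets 2..9: 17 EA B4 C9 DD 68 C8 C2.
In big-endian order the high byte comes first in memory.
The bytes are already most-significant first: 0x17EAB4C9DD68C8C2.
0x17EAB4C9DD68C8C2 = 1723388586518694082.

1723388586518694082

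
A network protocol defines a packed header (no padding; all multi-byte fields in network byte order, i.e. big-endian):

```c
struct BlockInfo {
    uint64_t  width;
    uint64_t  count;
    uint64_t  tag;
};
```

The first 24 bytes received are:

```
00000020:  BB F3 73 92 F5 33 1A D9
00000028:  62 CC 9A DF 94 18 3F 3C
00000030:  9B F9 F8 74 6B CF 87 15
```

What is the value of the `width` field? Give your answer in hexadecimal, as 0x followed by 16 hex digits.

0xBBF37392F5331AD9

`width` is the first field, at byte offset 0, occupying 8 bytes.
Bytes at offsets 0..7: BB F3 73 92 F5 33 1A D9.
Big-endian stores the most-significant byte at the lowest address.
The bytes are already most-significant first: 0xBBF37392F5331AD9.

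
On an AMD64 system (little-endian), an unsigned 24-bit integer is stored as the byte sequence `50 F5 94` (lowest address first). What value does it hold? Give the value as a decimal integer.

9762128

In little-endian order the low byte comes first in memory.
Reassemble most-significant byte first: 94 F5 50 → 0x94F550.
0x94F550 = 9762128.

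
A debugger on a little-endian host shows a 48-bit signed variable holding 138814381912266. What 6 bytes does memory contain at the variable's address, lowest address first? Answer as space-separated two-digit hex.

CA 70 EC 3D 40 7E

138814381912266 in hexadecimal, padded to 48 bits, is 0x7E403DEC70CA.
Split into bytes (most-significant first): 7E 40 3D EC 70 CA.
In little-endian order the low byte comes first in memory.
So at ascending addresses the bytes are CA 70 EC 3D 40 7E.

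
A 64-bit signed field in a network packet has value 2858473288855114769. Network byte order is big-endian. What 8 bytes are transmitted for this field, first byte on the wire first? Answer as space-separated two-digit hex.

27 AB 56 4F B6 26 D4 11

2858473288855114769 in hexadecimal, padded to 64 bits, is 0x27AB564FB626D411.
Split into bytes (most-significant first): 27 AB 56 4F B6 26 D4 11.
Big-endian stores the most-significant byte at the lowest address.
So the memory order matches the most-significant-first order: 27 AB 56 4F B6 26 D4 11.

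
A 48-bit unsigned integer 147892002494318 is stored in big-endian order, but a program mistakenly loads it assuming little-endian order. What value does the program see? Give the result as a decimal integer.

147892002494318 in 48-bit hexadecimal is 0x8681CA46176E.
Stored big-endian, the bytes at ascending addresses are 86 81 CA 46 17 6E.
Read back as little-endian, the first byte is least significant, giving 0x6E1746CA8186.
0x6E1746CA8186 = 121046250979718.

121046250979718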